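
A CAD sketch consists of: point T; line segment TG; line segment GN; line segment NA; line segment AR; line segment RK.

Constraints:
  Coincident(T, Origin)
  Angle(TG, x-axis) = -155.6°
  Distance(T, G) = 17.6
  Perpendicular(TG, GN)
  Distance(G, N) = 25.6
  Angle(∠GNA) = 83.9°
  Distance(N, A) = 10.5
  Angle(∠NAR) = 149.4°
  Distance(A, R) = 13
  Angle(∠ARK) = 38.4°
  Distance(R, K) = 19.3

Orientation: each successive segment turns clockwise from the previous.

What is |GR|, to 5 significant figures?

26.734

∠GNA = 83.9° gives NA at 18.300° from the x-axis; with |NA| = 10.5, A = (-16.635, 19.340). ∠NAR = 149.4° gives AR at -12.300° from the x-axis; with |AR| = 13.0, R = (-3.9329, 16.570). Then |GR| = |R − G| = 26.734.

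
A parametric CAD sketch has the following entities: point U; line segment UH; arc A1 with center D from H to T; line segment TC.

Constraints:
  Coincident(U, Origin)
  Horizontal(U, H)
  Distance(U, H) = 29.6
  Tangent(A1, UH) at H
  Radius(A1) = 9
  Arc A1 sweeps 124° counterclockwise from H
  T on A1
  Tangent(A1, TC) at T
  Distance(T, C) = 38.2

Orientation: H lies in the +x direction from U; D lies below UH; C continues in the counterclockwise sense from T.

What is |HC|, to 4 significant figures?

47.77

U is at the origin; UH is horizontal with |UH| = 29.6 and H on the +x side, so H = (29.60, 0.000). A1 meets UH tangentially, so DH is at right angles to UH, so D = H + (0, -9) = (29.60, -9.000). On A1, H sits at bearing 90° from D; a 124° counterclockwise sweep puts T at bearing 214°, so T = D + 9.0·(cos 214°, sin 214°) = (22.14, -14.03). A1 meets TC tangentially, so DT is at right angles to TC, so TC runs along (−sin 214°, cos 214°); with |TC| = 38.2, C = (43.50, -45.70). Then |HC| = |C − H| = 47.77.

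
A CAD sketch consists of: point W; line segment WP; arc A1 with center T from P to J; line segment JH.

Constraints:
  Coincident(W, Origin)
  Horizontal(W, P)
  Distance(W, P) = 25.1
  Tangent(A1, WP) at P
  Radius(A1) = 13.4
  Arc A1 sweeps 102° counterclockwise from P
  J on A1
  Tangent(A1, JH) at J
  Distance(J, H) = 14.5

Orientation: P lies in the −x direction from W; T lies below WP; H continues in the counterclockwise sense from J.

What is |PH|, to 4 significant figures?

32.00

On A1, P sits at bearing 90° from T; a 102° counterclockwise sweep puts J at bearing 192°, so J = T + 13.4·(cos 192°, sin 192°) = (-38.21, -16.19). A1 meets JH tangentially, so TJ is at right angles to JH, so JH runs along (−sin 192°, cos 192°); with |JH| = 14.5, H = (-35.19, -30.37). Then |PH| = |H − P| = 32.00.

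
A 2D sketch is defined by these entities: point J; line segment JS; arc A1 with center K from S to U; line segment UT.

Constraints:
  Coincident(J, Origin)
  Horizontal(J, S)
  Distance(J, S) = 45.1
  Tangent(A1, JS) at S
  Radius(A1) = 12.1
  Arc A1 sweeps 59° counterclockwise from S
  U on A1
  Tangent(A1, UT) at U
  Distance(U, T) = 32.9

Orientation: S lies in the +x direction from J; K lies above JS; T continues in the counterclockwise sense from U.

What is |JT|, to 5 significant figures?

80.030

J is at the origin; JS is horizontal with |JS| = 45.1 and S on the +x side, so S = (45.100, 0.0000). The tangent condition forces KS to be normal to JS, so K = S + (0, 12.1) = (45.100, 12.100). On A1, S sits at bearing -90° from K; a 59° counterclockwise sweep puts U at bearing -31°, so U = K + 12.1·(cos -31°, sin -31°) = (55.472, 5.8680). A1 meets UT tangentially, so KU is at right angles to UT, so UT runs along (−sin -31°, cos -31°); with |UT| = 32.9, T = (72.416, 34.069). Then |JT| = |T − J| = 80.030.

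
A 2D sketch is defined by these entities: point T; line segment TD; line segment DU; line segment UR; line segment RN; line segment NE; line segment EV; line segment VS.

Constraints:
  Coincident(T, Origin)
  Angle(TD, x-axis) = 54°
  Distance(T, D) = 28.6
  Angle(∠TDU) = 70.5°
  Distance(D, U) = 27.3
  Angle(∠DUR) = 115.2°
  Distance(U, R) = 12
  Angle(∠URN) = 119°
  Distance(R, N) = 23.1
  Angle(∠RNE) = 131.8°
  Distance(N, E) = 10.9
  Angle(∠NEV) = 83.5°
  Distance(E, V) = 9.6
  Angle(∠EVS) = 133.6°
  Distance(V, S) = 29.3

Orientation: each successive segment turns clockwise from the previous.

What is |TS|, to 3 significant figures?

32.7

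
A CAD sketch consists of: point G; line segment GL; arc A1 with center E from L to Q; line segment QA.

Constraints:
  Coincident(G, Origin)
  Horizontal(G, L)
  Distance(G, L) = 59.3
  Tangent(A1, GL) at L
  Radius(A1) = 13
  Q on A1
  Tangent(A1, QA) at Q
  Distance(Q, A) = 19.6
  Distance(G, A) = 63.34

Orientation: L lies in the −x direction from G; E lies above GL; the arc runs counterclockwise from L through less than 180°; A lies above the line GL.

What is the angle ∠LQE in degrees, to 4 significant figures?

36.68°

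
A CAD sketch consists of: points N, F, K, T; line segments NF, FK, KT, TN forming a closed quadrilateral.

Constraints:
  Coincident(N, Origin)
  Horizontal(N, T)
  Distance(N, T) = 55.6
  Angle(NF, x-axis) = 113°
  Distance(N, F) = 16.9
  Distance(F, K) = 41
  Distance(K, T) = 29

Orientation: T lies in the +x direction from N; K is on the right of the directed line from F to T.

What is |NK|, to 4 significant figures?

28.43

N is at the origin; N and T share the same y with |NT| = 55.6 and T in +x, so T = (55.6, 0). NF runs at 113.0° with |NF| = 16.9, so F = (-6.603, 15.56). K is determined by |FK| = 41.0 and |KT| = 29.0 together: it lies at the intersection of circle(F, 41.0) and circle(T, 29.0). With |FT| = 64.12, the foot of the radical line on FT is 38.61 from F and the perpendicular offset is √(41.0² − 38.61²) = 13.79. Taking the right-of-FT solution: K = (27.51, -7.193).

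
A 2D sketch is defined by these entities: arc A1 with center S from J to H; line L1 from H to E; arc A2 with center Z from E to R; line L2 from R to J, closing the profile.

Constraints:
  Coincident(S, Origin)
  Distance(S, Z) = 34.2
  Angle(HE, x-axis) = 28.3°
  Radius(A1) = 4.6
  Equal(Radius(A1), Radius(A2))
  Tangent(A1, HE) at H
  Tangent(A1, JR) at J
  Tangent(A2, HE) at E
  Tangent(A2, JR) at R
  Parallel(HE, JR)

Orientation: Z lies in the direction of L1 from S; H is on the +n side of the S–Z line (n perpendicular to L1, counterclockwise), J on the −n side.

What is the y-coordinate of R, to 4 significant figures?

12.16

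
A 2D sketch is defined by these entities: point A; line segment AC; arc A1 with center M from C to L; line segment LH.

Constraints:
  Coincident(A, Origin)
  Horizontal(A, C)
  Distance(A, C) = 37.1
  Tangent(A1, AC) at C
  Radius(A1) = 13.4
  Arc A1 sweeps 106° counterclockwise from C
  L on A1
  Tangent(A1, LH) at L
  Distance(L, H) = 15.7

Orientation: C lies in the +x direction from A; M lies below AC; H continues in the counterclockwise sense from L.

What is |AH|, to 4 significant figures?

43.02

On A1, C sits at bearing 90° from M; a 106° counterclockwise sweep puts L at bearing 196°, so L = M + 13.4·(cos 196°, sin 196°) = (24.22, -17.09). The tangent condition forces ML to be normal to LH, so LH runs along (−sin 196°, cos 196°); with |LH| = 15.7, H = (28.55, -32.19). Then |AH| = |H − A| = 43.02.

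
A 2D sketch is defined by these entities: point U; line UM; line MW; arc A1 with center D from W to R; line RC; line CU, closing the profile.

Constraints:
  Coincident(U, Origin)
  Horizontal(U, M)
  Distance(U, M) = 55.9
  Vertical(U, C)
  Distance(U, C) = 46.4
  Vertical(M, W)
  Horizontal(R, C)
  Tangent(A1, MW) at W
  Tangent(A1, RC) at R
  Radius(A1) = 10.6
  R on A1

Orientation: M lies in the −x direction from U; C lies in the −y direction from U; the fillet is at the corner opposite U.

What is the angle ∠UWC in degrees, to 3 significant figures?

43.4°

The virtual corner opposite U is at (-55.9, -46.4). The tangent condition forces DW to be normal to MW and since A1 is tangent to RC there, DR ⟂ RC, with radius 10.6, so the center D sits 10.6 in from both sides at D = (-45.3, -35.8). That places the tangent points at W = (-55.9, -35.8) on MW and R = (-45.3, -46.4) on RC. Then cos ∠UWC = WU·WC / (|WU||WC|), giving 43.4°.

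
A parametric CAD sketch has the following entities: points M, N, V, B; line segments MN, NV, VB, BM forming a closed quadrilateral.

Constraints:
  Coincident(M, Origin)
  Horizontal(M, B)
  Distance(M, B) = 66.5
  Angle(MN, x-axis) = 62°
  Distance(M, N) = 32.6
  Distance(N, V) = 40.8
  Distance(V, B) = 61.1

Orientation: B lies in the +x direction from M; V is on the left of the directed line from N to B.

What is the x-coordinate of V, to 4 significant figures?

44.70

M is at the origin; M and B share the same y with |MB| = 66.5 and B in +x, so B = (66.5, 0). MN runs at 62.0° with |MN| = 32.6, so N = (15.30, 28.78). V is determined by |NV| = 40.8 and |VB| = 61.1 together: it lies at the intersection of circle(N, 40.8) and circle(B, 61.1). With |NB| = 58.73, the foot of the radical line on NB is 11.76 from N and the perpendicular offset is √(40.8² − 11.76²) = 39.07. Taking the left-of-NB solution: V = (44.70, 57.08).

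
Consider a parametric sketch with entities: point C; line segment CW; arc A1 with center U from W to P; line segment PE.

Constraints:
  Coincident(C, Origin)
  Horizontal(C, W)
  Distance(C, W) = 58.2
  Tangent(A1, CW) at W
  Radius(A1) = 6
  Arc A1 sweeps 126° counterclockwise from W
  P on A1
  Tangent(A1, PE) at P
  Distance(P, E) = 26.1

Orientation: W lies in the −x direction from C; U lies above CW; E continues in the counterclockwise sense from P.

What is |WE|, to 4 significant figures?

32.39

On A1, W sits at bearing -90° from U; a 126° counterclockwise sweep puts P at bearing 36°, so P = U + 6.0·(cos 36°, sin 36°) = (-53.35, 9.527). Tangency of A1 to PE means the radius UP is perpendicular to PE, so PE runs along (−sin 36°, cos 36°); with |PE| = 26.1, E = (-68.69, 30.64). Then |WE| = |E − W| = 32.39.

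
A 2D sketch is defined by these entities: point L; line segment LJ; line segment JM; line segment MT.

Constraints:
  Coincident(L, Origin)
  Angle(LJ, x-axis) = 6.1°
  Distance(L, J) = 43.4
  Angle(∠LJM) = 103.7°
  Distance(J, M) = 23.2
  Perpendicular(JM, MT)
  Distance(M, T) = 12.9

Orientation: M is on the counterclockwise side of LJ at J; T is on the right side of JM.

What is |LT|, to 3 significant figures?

64.4

L is at the origin; LJ runs at 6.1° with length 43.4, so J = 43.4·(cos 6.1°, sin 6.1°) = (43.2, 4.61). ∠LJM = 103.7°, so JM runs at 6.1° + (180° − 103.7°) = 82.4° from the x-axis; with |JM| = 23.2, M = J + 23.2·(cos 82.4°, sin 82.4°) = (46.2, 27.6). The perpendicularity gives MT at right angles to JM; with |MT| = 12.9 on the right of JM, T = M + 12.9·(0.991, -0.132) = (59.0, 25.9). Then |LT| = |T − L| = 64.4.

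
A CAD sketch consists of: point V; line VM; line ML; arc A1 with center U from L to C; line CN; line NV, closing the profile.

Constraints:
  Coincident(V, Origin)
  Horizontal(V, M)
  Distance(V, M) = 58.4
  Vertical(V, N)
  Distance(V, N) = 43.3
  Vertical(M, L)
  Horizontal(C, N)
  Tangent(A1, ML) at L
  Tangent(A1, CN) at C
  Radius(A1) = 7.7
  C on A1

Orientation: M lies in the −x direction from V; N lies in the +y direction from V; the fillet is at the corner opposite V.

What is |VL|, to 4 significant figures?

68.40

V is at the origin; VM is horizontal with |VM| = 58.4 and M on the −x side, so M = (-58.40, 0.000). VN is vertical with |VN| = 43.3 and N on the +y side, so N = (0.000, 43.30). The virtual corner opposite V is at (-58.40, 43.30). A1 meets ML tangentially, so UL is at right angles to ML and since A1 is tangent to CN there, UC ⟂ CN, with radius 7.7, so the center U sits 7.7 in from both sides at U = (-50.70, 35.60). That places the tangent points at L = (-58.40, 35.60) on ML and C = (-50.70, 43.30) on CN. Then |VL| = |L − V| = 68.40.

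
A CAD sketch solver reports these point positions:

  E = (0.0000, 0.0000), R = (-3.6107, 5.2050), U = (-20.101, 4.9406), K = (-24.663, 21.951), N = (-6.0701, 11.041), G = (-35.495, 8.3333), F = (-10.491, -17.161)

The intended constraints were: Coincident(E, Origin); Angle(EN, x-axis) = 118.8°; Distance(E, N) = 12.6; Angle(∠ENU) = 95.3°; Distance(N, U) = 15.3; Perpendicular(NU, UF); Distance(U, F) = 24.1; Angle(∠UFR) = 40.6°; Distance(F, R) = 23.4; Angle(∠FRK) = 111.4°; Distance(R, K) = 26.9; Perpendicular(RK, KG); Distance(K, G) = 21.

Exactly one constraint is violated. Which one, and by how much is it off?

Distance(K, G) = 21 — off by 3.60.

E = (0.00, 0.00) ✓; EN at 118.8° ✓; |EN| = 12.60 ✓; ∠ENU = 95.30° ✓; |NU| = 15.30 ✓; ∠(NU, UF) = 90.00° ✓; |UF| = 24.10 ✓; ∠UFR = 40.60° ✓; |FR| = 23.40 ✓; ∠FRK = 111.4° ✓; |RK| = 26.90 ✓; ∠(RK, KG) = 90.00° ✓; |KG| = 17.40 ✗.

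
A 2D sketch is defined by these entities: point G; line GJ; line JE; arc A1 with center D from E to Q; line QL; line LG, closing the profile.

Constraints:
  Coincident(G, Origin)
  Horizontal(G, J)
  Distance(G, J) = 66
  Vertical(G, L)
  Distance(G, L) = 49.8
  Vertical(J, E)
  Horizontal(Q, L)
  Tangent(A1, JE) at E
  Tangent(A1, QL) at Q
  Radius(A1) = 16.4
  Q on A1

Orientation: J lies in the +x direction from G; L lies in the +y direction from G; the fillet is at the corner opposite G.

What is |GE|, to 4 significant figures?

73.97

G is at the origin; G and J share the same y with |GJ| = 66.0 and J on the +x side, so J = (66.00, 0.000). GL is vertical with |GL| = 49.8 and L on the +y side, so L = (0.000, 49.80). The virtual corner opposite G is at (66.00, 49.80). The tangent condition forces DE to be normal to JE and tangency of A1 to QL means the radius DQ is perpendicular to QL, with radius 16.4, so the center D sits 16.4 in from both sides at D = (49.60, 33.40). That places the tangent points at E = (66.00, 33.40) on JE and Q = (49.60, 49.80) on QL. Then |GE| = |E − G| = 73.97.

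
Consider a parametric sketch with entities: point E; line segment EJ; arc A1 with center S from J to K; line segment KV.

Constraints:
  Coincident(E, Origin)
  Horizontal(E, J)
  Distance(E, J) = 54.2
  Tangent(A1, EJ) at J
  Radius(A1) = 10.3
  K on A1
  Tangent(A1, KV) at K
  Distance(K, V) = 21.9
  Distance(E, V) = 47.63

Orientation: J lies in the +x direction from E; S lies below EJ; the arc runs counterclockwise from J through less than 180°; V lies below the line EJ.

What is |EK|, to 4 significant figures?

44.93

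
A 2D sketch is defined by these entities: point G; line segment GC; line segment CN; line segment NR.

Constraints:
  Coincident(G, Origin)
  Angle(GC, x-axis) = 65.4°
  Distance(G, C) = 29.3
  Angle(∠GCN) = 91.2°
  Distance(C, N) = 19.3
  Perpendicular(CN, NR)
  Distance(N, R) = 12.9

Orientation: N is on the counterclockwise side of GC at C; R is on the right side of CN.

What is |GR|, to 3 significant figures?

46.7

G is at the origin; GC runs at 65.4° with length 29.3, so C = 29.3·(cos 65.4°, sin 65.4°) = (12.2, 26.6). ∠GCN = 91.2°, so CN runs at 65.4° + (180° − 91.2°) = 154° from the x-axis; with |CN| = 19.3, N = C + 19.3·(cos 154°, sin 154°) = (-5.18, 35.0). CN ⟂ NR; with |NR| = 12.9 on the right of CN, R = N + 12.9·(0.435, 0.900) = (0.435, 46.7). Then |GR| = |R − G| = 46.7.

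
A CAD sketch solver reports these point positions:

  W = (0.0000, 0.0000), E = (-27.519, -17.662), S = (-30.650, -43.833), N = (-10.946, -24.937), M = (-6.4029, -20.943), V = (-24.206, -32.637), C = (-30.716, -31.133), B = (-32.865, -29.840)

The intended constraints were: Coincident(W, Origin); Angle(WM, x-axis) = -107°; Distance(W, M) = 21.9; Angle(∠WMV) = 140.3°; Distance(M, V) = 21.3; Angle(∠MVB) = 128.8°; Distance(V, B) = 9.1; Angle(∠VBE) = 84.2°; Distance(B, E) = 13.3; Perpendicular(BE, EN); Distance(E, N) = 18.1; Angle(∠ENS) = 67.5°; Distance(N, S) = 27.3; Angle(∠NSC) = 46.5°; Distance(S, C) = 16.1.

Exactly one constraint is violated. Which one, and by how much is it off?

Distance(S, C) = 16.1 — off by 3.40.

W = (0.00, 0.00) ✓; WM at -107.0° ✓; |WM| = 21.90 ✓; ∠WMV = 140.3° ✓; |MV| = 21.30 ✓; ∠MVB = 128.8° ✓; |VB| = 9.100 ✓; ∠VBE = 84.20° ✓; |BE| = 13.30 ✓; ∠(BE, EN) = 90.00° ✓; |EN| = 18.10 ✓; ∠ENS = 67.50° ✓; |NS| = 27.30 ✓; ∠NSC = 46.50° ✓; |SC| = 12.70 ✗.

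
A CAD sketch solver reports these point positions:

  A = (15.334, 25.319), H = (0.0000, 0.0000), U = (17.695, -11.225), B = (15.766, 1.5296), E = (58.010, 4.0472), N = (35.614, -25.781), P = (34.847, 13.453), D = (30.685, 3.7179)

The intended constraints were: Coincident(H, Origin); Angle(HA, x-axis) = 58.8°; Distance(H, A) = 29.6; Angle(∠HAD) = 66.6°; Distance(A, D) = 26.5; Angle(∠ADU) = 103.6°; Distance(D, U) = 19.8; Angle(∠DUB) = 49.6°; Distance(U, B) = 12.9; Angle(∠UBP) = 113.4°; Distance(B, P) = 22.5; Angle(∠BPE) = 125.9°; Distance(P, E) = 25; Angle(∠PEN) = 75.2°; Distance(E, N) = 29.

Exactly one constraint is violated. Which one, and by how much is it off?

Distance(E, N) = 29 — off by 8.30.

H = (0.00, 0.00) ✓; HA at 58.80° ✓; |HA| = 29.60 ✓; ∠HAD = 66.60° ✓; |AD| = 26.50 ✓; ∠ADU = 103.6° ✓; |DU| = 19.80 ✓; ∠DUB = 49.60° ✓; |UB| = 12.90 ✓; ∠UBP = 113.4° ✓; |BP| = 22.50 ✓; ∠BPE = 125.9° ✓; |PE| = 25.00 ✓; ∠PEN = 75.20° ✓; |EN| = 37.30 ✗.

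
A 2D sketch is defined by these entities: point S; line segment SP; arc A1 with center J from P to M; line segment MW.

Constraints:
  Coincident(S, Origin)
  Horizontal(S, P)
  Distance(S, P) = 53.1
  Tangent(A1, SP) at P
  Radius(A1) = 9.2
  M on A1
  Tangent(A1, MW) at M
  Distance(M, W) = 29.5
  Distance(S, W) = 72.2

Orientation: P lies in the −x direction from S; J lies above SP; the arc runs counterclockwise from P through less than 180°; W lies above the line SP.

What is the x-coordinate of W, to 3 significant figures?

-60.7

Checks: |JM| = 9.200 ✓; ∠(JM, MW) = 90.00° ✓; |MW| = 29.50 ✓; |SW| = 72.20 ✓.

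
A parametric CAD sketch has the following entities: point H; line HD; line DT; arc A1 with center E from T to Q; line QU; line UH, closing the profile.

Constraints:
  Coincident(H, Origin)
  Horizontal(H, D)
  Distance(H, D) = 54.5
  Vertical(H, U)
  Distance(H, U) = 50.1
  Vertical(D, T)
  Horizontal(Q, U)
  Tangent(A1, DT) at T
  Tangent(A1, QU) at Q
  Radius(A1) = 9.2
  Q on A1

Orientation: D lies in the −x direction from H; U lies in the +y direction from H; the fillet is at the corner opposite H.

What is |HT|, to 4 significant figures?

68.14

H is at the origin; HD is horizontal with |HD| = 54.5 and D on the −x side, so D = (-54.50, 0.000). H and U share the same x with |HU| = 50.1 and U on the +y side, so U = (0.000, 50.10). The virtual corner opposite H is at (-54.50, 50.10). Since A1 is tangent to DT there, ET ⟂ DT and since A1 is tangent to QU there, EQ ⟂ QU, with radius 9.2, so the center E sits 9.2 in from both sides at E = (-45.30, 40.90). That places the tangent points at T = (-54.50, 40.90) on DT and Q = (-45.30, 50.10) on QU. Then |HT| = |T − H| = 68.14.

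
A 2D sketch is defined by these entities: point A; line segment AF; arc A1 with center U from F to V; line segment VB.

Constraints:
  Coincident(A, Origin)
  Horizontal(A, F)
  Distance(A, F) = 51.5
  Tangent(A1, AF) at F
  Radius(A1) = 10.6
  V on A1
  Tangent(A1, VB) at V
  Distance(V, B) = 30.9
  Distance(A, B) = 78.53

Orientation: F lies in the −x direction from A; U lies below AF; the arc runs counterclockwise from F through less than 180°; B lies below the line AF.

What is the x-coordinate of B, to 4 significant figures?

-68.42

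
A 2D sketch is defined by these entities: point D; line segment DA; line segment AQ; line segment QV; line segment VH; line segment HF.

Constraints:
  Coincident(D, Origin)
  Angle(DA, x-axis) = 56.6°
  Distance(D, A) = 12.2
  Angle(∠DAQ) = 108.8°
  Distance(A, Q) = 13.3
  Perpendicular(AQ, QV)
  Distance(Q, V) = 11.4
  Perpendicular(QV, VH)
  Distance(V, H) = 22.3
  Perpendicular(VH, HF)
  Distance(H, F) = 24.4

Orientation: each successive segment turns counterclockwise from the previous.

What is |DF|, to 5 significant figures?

25.067

D is at the origin; DA runs at 56.6° with length 12.2, so A = (6.7159, 10.185). ∠DAQ = 108.8° gives AQ at 127.80° from the x-axis; with |AQ| = 13.3, Q = (-1.4358, 20.694). AQ is perpendicular to QV, so QV runs at -142.20°; with |QV| = 11.4, V = (-10.444, 13.707). The perpendicularity gives VH at right angles to QV, so VH runs at -52.200°; with |VH| = 22.3, H = (3.2243, -3.9134). VH is perpendicular to HF, so HF runs at 37.800°; with |HF| = 24.4, F = (22.504, 11.042). Then |DF| = |F − D| = 25.067.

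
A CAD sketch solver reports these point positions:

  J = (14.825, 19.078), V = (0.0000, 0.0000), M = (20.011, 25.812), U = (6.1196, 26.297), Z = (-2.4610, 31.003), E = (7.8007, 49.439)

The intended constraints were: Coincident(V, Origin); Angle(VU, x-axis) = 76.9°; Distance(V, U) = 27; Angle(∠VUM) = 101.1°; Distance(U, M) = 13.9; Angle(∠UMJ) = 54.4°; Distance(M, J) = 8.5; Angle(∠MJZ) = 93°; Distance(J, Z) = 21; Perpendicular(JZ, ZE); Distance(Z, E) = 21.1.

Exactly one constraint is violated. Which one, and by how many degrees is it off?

Perpendicular(JZ, ZE) — off by 5.50°.

V = (0.00, 0.00) ✓; VU at 76.90° ✓; |VU| = 27.00 ✓; ∠VUM = 101.1° ✓; |UM| = 13.90 ✓; ∠UMJ = 54.40° ✓; |MJ| = 8.499 ✓; ∠MJZ = 93.00° ✓; |JZ| = 21.00 ✓; ∠(JZ, ZE) = 84.50° ✗; |ZE| = 21.10 ✓.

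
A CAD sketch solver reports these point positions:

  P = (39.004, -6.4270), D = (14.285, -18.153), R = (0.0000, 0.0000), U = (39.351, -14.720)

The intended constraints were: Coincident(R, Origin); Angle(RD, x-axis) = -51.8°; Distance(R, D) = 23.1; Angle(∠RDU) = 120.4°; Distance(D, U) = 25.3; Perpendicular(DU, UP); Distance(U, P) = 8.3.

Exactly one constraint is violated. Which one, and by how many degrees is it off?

Perpendicular(DU, UP) — off by 5.40°.

R = (0.00, 0.00) ✓; RD at -51.80° ✓; |RD| = 23.10 ✓; ∠RDU = 120.4° ✓; |DU| = 25.30 ✓; ∠(DU, UP) = 84.60° ✗; |UP| = 8.300 ✓.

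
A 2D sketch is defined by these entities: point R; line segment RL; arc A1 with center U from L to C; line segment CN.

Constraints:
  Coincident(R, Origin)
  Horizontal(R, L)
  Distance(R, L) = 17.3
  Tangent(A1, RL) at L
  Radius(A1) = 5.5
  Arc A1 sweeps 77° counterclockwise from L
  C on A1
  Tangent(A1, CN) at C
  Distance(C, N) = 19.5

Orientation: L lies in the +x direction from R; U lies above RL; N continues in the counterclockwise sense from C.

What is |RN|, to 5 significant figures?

35.674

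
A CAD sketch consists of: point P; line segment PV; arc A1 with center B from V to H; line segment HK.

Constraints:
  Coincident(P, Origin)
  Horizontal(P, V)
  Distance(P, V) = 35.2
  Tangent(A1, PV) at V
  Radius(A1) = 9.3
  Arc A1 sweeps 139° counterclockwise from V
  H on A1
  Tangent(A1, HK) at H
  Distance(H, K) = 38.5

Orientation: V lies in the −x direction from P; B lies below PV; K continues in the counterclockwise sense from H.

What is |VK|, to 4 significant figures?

47.49

P is at the origin; PV is horizontal with |PV| = 35.2 and V on the −x side, so V = (-35.20, 0.000). Tangency of A1 to PV means the radius BV is perpendicular to PV, so B = V + (0, -9.3) = (-35.20, -9.300). On A1, V sits at bearing 90° from B; a 139° counterclockwise sweep puts H at bearing 229°, so H = B + 9.3·(cos 229°, sin 229°) = (-41.30, -16.32). Tangency of A1 to HK means the radius BH is perpendicular to HK, so HK runs along (−sin 229°, cos 229°); with |HK| = 38.5, K = (-12.25, -41.58). Then |VK| = |K − V| = 47.49.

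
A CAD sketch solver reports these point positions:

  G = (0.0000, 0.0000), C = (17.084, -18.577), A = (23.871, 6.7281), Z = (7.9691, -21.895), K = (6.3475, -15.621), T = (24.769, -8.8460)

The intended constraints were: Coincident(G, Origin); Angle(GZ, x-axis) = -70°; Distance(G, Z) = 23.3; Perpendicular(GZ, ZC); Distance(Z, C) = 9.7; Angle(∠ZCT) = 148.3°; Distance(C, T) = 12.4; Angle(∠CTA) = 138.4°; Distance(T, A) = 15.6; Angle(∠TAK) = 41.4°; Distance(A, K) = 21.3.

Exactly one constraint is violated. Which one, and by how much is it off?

Distance(A, K) = 21.3 — off by 7.10.

G = (0.00, 0.00) ✓; GZ at -70.00° ✓; |GZ| = 23.30 ✓; ∠(GZ, ZC) = 90.00° ✓; |ZC| = 9.700 ✓; ∠ZCT = 148.3° ✓; |CT| = 12.40 ✓; ∠CTA = 138.4° ✓; |TA| = 15.60 ✓; ∠TAK = 41.40° ✓; |AK| = 28.40 ✗.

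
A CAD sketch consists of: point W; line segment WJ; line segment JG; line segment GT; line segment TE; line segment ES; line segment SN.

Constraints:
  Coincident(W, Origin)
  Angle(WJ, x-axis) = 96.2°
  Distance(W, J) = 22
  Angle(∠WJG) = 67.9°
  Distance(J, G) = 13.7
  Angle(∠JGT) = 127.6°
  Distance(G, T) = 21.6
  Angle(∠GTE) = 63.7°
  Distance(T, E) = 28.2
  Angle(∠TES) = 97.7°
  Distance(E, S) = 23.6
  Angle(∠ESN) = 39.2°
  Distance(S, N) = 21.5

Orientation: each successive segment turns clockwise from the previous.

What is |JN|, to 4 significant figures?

15.24

∠TES = 97.7° gives ES at 93.10° from the x-axis; with |ES| = 23.6, S = (-10.60, 23.88). ∠ESN = 39.2° gives SN at -47.70° from the x-axis; with |SN| = 21.5, N = (3.871, 7.974). Then |JN| = |N − J| = 15.24.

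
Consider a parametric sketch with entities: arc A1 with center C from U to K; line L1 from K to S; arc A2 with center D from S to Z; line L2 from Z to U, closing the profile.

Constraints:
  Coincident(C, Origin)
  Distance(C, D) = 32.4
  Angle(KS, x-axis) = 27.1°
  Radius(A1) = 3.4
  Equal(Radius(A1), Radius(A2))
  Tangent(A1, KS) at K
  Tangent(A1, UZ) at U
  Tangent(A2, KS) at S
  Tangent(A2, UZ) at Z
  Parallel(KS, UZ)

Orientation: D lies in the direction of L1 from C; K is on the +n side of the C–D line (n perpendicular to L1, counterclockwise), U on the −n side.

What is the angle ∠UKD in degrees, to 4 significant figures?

84.01°

C is at the origin and D lies 32.4 along u from C, so D = 32.4·u = (28.84, 14.76). Tangency of A1 to both parallel lines with radius 3.4 puts K and U at C ± 3.4·n: K = (-1.549, 3.027), U = (1.549, -3.027). Then cos ∠UKD = KU·KD / (|KU||KD|), giving 84.01°.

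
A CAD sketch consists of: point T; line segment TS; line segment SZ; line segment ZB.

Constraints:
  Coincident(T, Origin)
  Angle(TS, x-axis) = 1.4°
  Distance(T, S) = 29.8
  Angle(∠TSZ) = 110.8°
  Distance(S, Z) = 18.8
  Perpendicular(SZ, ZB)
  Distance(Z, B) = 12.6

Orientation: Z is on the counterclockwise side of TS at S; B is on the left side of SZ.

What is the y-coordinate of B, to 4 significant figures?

22.65

T is at the origin; TS runs at 1.4° with length 29.8, so S = 29.8·(cos 1.4°, sin 1.4°) = (29.79, 0.7281). ∠TSZ = 110.8°, so SZ runs at 1.4° + (180° − 110.8°) = 70.60° from the x-axis; with |SZ| = 18.8, Z = S + 18.8·(cos 70.60°, sin 70.60°) = (36.04, 18.46). SZ is perpendicular to ZB; with |ZB| = 12.6 on the left of SZ, B = Z + 12.6·(-0.9432, 0.3322) = (24.15, 22.65). So B.y = 22.65.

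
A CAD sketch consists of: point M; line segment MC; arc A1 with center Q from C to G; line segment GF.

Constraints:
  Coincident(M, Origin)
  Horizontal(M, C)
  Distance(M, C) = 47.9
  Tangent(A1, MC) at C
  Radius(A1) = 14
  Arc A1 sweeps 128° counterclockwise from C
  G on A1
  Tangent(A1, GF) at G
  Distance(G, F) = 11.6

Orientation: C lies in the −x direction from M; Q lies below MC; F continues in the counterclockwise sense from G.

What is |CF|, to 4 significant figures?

32.00

M is at the origin; M and C share the same y with |MC| = 47.9 and C on the −x side, so C = (-47.90, 0.000). Tangency of A1 to MC means the radius QC is perpendicular to MC, so Q = C + (0, -14) = (-47.90, -14.00). On A1, C sits at bearing 90° from Q; a 128° counterclockwise sweep puts G at bearing 218°, so G = Q + 14.0·(cos 218°, sin 218°) = (-58.93, -22.62). The tangent condition forces QG to be normal to GF, so GF runs along (−sin 218°, cos 218°); with |GF| = 11.6, F = (-51.79, -31.76). Then |CF| = |F − C| = 32.00.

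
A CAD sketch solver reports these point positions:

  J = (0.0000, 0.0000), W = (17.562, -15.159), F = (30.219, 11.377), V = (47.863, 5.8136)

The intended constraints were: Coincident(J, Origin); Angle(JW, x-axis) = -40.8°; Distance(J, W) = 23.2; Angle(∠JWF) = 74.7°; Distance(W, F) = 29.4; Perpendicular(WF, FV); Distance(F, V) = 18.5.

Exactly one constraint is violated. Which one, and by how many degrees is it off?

Perpendicular(WF, FV) — off by 8.00°.

J = (0.00, 0.00) ✓; JW at -40.80° ✓; |JW| = 23.20 ✓; ∠JWF = 74.70° ✓; |WF| = 29.40 ✓; ∠(WF, FV) = 82.00° ✗; |FV| = 18.50 ✓.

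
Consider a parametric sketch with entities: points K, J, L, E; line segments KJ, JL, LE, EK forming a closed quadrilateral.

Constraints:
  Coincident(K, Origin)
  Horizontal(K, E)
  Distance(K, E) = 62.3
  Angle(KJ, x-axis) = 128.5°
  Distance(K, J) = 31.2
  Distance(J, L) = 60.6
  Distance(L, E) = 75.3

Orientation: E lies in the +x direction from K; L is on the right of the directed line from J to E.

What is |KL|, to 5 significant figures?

34.687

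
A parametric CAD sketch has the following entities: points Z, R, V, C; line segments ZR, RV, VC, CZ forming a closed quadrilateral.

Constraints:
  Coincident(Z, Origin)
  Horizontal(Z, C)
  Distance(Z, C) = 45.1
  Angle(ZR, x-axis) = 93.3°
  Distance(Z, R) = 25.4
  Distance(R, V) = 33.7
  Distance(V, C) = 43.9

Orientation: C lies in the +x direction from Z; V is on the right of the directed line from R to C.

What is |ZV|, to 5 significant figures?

8.4006

Checks: |RV| = 33.70 ✓; |VC| = 43.90 ✓.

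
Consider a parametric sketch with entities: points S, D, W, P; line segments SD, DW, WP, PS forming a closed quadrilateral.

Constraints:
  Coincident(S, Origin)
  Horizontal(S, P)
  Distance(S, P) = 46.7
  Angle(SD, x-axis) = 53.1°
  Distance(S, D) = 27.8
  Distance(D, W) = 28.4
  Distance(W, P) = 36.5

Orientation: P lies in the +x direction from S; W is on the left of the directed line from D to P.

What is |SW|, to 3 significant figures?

55.0

Checks: |DW| = 28.40 ✓; |WP| = 36.50 ✓.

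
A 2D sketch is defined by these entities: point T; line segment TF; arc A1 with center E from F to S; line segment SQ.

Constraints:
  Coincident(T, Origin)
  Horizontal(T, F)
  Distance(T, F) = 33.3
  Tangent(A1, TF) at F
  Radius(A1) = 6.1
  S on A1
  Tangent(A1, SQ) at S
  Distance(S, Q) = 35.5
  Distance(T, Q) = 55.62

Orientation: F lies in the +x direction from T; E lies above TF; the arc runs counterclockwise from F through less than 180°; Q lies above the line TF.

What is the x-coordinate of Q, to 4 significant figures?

36.49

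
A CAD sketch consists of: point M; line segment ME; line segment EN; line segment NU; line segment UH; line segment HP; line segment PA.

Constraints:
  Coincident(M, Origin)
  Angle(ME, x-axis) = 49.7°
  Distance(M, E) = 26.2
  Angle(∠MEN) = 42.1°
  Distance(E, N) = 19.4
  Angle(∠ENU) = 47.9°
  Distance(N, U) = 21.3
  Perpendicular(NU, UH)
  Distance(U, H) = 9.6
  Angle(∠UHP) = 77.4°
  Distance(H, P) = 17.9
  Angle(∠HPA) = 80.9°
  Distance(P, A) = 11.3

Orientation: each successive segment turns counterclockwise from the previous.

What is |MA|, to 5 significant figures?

8.6020

M is at the origin; ME runs at 49.7° with length 26.2, so E = (16.946, 19.982). ∠MEN = 42.1° gives EN at -172.40° from the x-axis; with |EN| = 19.4, N = (-2.2837, 17.416). ∠ENU = 47.9° gives NU at -40.300° from the x-axis; with |NU| = 21.3, U = (13.961, 3.6395). NU is perpendicular to UH, so UH runs at 49.700°; with |UH| = 9.6, H = (20.170, 10.961). ∠UHP = 77.4° gives HP at 152.30° from the x-axis; with |HP| = 17.9, P = (4.3218, 19.282). ∠HPA = 80.9° gives PA at -108.60° from the x-axis; with |PA| = 11.3, A = (0.71754, 8.5720). Then |MA| = |A − M| = 8.6020.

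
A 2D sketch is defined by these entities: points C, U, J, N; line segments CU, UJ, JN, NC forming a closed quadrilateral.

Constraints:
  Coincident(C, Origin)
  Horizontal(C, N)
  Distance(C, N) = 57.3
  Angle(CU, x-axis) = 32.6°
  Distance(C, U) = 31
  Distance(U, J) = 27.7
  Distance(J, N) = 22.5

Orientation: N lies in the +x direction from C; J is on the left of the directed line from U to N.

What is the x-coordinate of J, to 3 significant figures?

53.3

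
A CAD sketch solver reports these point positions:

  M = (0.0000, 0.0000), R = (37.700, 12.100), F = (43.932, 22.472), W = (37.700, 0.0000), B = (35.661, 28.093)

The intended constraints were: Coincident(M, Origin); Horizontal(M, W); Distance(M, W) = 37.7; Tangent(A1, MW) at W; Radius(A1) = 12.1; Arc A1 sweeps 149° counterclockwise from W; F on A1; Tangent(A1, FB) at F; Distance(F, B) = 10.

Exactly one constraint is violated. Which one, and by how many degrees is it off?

Tangent(A1, FB) at F — off by 3.20°.

M = (0.00, 0.00) ✓; M.y = 0.00, W.y = 0.00 ✓; |MW| = 37.70 ✓; ∠(RW, WM) = 90.00° ✓; |RW| = 12.10 ✓; bearing(R→F) − bearing(R→W) = 149.0° ✓; |RF| = 12.10 ✓; ∠(RF, FB) = 93.20° ✗; |FB| = 10.00 ✓.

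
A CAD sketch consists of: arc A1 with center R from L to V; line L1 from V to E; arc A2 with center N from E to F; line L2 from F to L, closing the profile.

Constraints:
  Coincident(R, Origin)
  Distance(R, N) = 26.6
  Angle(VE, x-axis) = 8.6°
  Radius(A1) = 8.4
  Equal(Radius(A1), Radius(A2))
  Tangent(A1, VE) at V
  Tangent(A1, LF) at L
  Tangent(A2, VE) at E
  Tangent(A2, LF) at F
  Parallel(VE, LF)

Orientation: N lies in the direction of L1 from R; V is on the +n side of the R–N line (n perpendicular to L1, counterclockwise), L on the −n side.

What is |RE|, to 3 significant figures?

27.9

The slot axis is L1's direction at 8.6°, so u = (cos 8.6°, sin 8.6°) = (0.989, 0.150) and n = (−sin 8.6°, cos 8.6°) = (-0.150, 0.989). R is at the origin and N lies 26.6 along u from R, so N = 26.6·u = (26.3, 3.98). Tangency of A1 to both parallel lines with radius 8.4 puts V and L at R ± 8.4·n: V = (-1.26, 8.31), L = (1.26, -8.31). Equal radii place E and F the same way about N: E = N + 8.4·n = (25.0, 12.3), F = N − 8.4·n = (27.6, -4.33). Then |RE| = |E − R| = 27.9.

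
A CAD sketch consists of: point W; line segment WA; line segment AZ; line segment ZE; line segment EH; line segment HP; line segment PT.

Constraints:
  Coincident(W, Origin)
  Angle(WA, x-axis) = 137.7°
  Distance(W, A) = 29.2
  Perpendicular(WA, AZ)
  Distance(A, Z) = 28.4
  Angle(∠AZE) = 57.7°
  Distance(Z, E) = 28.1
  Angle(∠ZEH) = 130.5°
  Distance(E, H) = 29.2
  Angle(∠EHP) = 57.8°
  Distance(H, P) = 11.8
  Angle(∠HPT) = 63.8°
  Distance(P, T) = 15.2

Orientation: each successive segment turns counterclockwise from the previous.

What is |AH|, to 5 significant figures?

31.939

W is at the origin; WA runs at 137.7° with length 29.2, so A = (-21.597, 19.652). WA ⟂ AZ, so AZ runs at -132.30°; with |AZ| = 28.4, Z = (-40.711, -1.3536). ∠AZE = 57.7° gives ZE at -10.000° from the x-axis; with |ZE| = 28.1, E = (-13.038, -6.2331). ∠ZEH = 130.5° gives EH at 39.500° from the x-axis; with |EH| = 29.2, H = (9.4938, 12.340). Then |AH| = |H − A| = 31.939.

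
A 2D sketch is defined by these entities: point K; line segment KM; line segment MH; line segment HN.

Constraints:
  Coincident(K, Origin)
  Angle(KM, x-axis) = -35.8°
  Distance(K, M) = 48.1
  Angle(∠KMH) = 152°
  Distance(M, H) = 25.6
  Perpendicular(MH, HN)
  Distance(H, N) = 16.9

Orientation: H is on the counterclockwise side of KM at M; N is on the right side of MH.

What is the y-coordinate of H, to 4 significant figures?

-31.61

K is at the origin; KM runs at -35.8° with length 48.1, so M = 48.1·(cos -35.8°, sin -35.8°) = (39.01, -28.14). ∠KMH = 152.0°, so MH runs at -35.8° + (180° − 152.0°) = -7.800° from the x-axis; with |MH| = 25.6, H = M + 25.6·(cos -7.800°, sin -7.800°) = (64.38, -31.61). So H.y = -31.61.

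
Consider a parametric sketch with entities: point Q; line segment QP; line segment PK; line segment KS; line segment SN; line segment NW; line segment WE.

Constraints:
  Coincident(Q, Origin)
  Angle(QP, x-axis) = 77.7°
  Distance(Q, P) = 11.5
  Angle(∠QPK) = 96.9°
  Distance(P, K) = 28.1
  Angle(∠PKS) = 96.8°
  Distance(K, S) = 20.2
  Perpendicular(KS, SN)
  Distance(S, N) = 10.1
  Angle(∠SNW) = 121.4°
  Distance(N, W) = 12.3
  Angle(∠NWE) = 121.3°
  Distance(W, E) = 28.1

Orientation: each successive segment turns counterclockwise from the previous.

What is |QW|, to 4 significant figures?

14.24

KS ⟂ SN, so SN runs at -26.00°; with |SN| = 10.1, N = (-23.86, -2.106). ∠SNW = 121.4° gives NW at 32.60° from the x-axis; with |NW| = 12.3, W = (-13.50, 4.521). Then |QW| = |W − Q| = 14.24.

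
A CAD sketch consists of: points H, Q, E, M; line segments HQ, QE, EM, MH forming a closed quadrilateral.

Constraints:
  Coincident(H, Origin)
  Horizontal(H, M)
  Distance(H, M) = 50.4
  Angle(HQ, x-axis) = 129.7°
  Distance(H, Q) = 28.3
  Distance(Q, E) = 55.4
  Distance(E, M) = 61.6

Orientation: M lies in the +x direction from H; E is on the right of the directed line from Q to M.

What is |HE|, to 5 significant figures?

31.523

Checks: |QE| = 55.40 ✓; |EM| = 61.60 ✓.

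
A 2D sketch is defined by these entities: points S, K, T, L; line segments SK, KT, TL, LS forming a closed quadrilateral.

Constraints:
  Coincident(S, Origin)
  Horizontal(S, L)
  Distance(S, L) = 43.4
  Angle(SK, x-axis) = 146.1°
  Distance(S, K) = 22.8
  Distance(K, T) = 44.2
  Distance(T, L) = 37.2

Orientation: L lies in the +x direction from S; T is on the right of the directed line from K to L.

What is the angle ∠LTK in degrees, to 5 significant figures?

102.44°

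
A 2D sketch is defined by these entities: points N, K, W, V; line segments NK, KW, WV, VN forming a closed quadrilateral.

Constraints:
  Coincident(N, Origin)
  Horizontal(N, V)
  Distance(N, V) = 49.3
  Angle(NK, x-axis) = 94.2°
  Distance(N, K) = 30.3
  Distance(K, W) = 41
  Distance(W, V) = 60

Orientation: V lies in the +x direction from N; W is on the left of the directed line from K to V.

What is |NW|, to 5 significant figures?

63.642

Checks: |KW| = 41.00 ✓; |WV| = 60.00 ✓.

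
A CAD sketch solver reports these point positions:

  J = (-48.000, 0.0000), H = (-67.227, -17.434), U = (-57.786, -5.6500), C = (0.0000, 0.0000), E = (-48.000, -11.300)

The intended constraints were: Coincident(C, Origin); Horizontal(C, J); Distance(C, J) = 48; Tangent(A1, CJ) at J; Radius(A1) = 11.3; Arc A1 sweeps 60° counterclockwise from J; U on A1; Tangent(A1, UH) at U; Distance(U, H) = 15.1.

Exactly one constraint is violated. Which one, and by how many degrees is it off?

Tangent(A1, UH) at U — off by 8.70°.

C = (0.00, 0.00) ✓; C.y = 0.00, J.y = 0.00 ✓; |CJ| = 48.00 ✓; ∠(EJ, JC) = 90.00° ✓; |EJ| = 11.30 ✓; bearing(E→U) − bearing(E→J) = 60.00° ✓; |EU| = 11.30 ✓; ∠(EU, UH) = 98.70° ✗; |UH| = 15.10 ✓.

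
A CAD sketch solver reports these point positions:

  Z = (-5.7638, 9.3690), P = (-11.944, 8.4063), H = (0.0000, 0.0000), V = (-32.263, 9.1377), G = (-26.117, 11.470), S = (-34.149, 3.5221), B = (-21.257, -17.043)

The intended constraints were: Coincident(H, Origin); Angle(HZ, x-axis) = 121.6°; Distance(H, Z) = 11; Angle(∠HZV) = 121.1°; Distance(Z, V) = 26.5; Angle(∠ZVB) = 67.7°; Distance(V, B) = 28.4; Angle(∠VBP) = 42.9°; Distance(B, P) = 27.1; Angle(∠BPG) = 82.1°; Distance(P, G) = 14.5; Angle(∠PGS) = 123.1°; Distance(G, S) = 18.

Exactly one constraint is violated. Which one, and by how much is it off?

Distance(G, S) = 18 — off by 6.70.

H = (0.00, 0.00) ✓; HZ at 121.6° ✓; |HZ| = 11.00 ✓; ∠HZV = 121.1° ✓; |ZV| = 26.50 ✓; ∠ZVB = 67.70° ✓; |VB| = 28.40 ✓; ∠VBP = 42.90° ✓; |BP| = 27.10 ✓; ∠BPG = 82.10° ✓; |PG| = 14.50 ✓; ∠PGS = 123.1° ✓; |GS| = 11.30 ✗.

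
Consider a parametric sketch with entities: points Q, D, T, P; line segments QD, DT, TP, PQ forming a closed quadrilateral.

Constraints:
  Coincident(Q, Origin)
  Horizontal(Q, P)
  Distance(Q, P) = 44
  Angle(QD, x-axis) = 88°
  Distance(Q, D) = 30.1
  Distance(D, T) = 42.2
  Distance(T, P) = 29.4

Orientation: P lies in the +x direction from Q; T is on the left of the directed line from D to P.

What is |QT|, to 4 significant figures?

52.29

Checks: |DT| = 42.20 ✓; |TP| = 29.40 ✓.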